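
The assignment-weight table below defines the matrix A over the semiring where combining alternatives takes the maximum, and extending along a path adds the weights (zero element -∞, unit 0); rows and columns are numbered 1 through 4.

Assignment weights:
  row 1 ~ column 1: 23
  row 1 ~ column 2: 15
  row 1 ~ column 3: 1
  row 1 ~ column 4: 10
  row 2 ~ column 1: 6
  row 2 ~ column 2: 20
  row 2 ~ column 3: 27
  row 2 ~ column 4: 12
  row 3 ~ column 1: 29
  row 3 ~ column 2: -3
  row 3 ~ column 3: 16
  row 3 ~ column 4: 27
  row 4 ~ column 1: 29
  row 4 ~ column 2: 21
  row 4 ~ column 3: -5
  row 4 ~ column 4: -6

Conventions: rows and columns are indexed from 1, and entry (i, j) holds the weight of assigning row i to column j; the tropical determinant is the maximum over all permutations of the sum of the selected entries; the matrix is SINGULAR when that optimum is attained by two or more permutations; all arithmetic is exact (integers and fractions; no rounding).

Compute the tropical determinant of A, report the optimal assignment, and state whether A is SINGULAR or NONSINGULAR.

σ = (1, 2, 3, 4): 23 + 20 + 16 + (-6) = 53
σ = (1, 2, 4, 3): 23 + 20 + 27 + (-5) = 65
σ = (1, 3, 2, 4): 23 + 27 + (-3) + (-6) = 41
σ = (1, 3, 4, 2): 23 + 27 + 27 + 21 = 98
σ = (1, 4, 2, 3): 23 + 12 + (-3) + (-5) = 27
σ = (1, 4, 3, 2): 23 + 12 + 16 + 21 = 72
σ = (2, 1, 3, 4): 15 + 6 + 16 + (-6) = 31
σ = (2, 1, 4, 3): 15 + 6 + 27 + (-5) = 43
σ = (2, 3, 1, 4): 15 + 27 + 29 + (-6) = 65
σ = (2, 3, 4, 1): 15 + 27 + 27 + 29 = 98
σ = (2, 4, 1, 3): 15 + 12 + 29 + (-5) = 51
σ = (2, 4, 3, 1): 15 + 12 + 16 + 29 = 72
σ = (3, 1, 2, 4): 1 + 6 + (-3) + (-6) = -2
σ = (3, 1, 4, 2): 1 + 6 + 27 + 21 = 55
σ = (3, 2, 1, 4): 1 + 20 + 29 + (-6) = 44
σ = (3, 2, 4, 1): 1 + 20 + 27 + 29 = 77
σ = (3, 4, 1, 2): 1 + 12 + 29 + 21 = 63
σ = (3, 4, 2, 1): 1 + 12 + (-3) + 29 = 39
σ = (4, 1, 2, 3): 10 + 6 + (-3) + (-5) = 8
σ = (4, 1, 3, 2): 10 + 6 + 16 + 21 = 53
σ = (4, 2, 1, 3): 10 + 20 + 29 + (-5) = 54
σ = (4, 2, 3, 1): 10 + 20 + 16 + 29 = 75
σ = (4, 3, 1, 2): 10 + 27 + 29 + 21 = 87
σ = (4, 3, 2, 1): 10 + 27 + (-3) + 29 = 63
Optimal value attained by: σ = (1, 3, 4, 2).
Answer: det⊕(A) = 98; verdict: SINGULAR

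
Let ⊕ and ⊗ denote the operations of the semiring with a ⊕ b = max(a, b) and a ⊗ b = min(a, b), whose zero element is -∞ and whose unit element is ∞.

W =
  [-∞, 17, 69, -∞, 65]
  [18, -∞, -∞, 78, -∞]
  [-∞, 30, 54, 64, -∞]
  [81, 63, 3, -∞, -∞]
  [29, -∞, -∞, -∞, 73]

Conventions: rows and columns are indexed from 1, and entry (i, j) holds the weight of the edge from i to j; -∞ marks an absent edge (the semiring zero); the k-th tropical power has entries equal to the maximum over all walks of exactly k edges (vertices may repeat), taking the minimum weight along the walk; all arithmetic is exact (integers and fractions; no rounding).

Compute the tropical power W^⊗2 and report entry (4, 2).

W^⊗2:
  [29, 30, 54, 64, 65]
  [78, 63, 18, -∞, 18]
  [64, 63, 54, 54, -∞]
  [18, 17, 69, 63, 65]
  [29, 17, 29, -∞, 73]
Key observation: the optimum is the walk 4->1->2, with weight 81 min 17 = 17.
Optimal value attained by: walk 4->1->2.
Answer: (W^⊗2)[4][2] = 17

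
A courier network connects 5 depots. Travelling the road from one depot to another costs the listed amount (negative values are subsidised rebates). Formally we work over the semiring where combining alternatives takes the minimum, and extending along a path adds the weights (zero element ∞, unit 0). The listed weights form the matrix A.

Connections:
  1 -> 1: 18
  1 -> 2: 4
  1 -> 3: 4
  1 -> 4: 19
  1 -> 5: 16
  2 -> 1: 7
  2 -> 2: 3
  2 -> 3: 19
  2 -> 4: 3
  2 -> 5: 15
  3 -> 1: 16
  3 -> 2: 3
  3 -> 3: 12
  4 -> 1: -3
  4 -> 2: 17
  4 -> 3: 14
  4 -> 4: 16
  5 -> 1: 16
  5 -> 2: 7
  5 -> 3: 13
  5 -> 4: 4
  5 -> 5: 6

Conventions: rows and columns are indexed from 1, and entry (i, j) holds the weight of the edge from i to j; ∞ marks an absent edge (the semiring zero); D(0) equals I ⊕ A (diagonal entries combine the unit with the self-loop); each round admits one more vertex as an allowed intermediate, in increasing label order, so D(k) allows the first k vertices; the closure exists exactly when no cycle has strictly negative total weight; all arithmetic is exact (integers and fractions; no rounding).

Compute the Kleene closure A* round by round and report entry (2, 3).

D(0):
  [0, 4, 4, 19, 16]
  [7, 0, 19, 3, 15]
  [16, 3, 0, ∞, ∞]
  [-3, 17, 14, 0, ∞]
  [16, 7, 13, 4, 0]
D(1):
  [0, 4, 4, 19, 16]
  [7, 0, 11, 3, 15]
  [16, 3, 0, 35, 32]
  [-3, 1, 1, 0, 13]
  [16, 7, 13, 4, 0]
D(2):
  [0, 4, 4, 7, 16]
  [7, 0, 11, 3, 15]
  [10, 3, 0, 6, 18]
  [-3, 1, 1, 0, 13]
  [14, 7, 13, 4, 0]
D(3):
  [0, 4, 4, 7, 16]
  [7, 0, 11, 3, 15]
  [10, 3, 0, 6, 18]
  [-3, 1, 1, 0, 13]
  [14, 7, 13, 4, 0]
D(4):
  [0, 4, 4, 7, 16]
  [0, 0, 4, 3, 15]
  [3, 3, 0, 6, 18]
  [-3, 1, 1, 0, 13]
  [1, 5, 5, 4, 0]
D(5):
  [0, 4, 4, 7, 16]
  [0, 0, 4, 3, 15]
  [3, 3, 0, 6, 18]
  [-3, 1, 1, 0, 13]
  [1, 5, 5, 4, 0]
Answer: A*[2][3] = 4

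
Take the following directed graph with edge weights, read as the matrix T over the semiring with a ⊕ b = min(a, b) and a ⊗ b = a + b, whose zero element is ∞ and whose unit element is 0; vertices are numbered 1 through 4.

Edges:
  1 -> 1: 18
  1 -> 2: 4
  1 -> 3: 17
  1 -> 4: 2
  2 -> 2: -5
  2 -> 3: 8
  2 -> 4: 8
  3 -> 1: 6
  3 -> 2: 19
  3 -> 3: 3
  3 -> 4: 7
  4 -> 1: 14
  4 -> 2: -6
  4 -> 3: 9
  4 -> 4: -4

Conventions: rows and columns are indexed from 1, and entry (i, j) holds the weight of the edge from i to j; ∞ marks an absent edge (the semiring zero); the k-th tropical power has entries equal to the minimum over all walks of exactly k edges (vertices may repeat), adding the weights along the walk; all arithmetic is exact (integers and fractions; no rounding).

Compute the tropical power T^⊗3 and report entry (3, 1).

T^⊗2:
  [16, -4, 11, -2]
  [14, -10, 3, 3]
  [9, 1, 6, 3]
  [10, -11, 2, -8]
T^⊗3:
  [12, -9, 4, -6]
  [9, -15, -2, -2]
  [12, -4, 9, -1]
  [6, -16, -3, -12]
Key observation: the optimum is the walk 3->3->3->1, with weight 3 + 3 + 6 = 12.
Optimal value attained by: walk 3->3->3->1.
Answer: (T^⊗3)[3][1] = 12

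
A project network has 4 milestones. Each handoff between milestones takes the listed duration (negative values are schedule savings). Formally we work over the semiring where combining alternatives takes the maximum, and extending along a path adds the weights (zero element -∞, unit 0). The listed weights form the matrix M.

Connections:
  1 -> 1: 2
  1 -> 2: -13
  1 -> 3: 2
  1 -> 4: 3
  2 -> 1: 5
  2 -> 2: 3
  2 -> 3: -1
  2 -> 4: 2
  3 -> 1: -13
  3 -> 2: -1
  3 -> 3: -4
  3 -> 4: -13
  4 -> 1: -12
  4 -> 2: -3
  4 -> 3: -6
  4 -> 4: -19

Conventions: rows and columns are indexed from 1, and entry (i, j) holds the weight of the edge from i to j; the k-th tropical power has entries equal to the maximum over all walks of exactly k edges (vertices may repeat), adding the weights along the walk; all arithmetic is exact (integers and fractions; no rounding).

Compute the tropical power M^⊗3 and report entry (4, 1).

M^⊗2:
  [4, 1, 4, 5]
  [8, 6, 7, 8]
  [4, 2, -2, 1]
  [2, 0, -4, -1]
M^⊗3:
  [6, 4, 6, 7]
  [11, 9, 10, 11]
  [7, 5, 6, 7]
  [5, 3, 4, 5]
Key observation: the optimum is the walk 4->2->2->1, with weight (-3) + 3 + 5 = 5.
Optimal value attained by: walk 4->2->2->1.
Answer: (M^⊗3)[4][1] = 5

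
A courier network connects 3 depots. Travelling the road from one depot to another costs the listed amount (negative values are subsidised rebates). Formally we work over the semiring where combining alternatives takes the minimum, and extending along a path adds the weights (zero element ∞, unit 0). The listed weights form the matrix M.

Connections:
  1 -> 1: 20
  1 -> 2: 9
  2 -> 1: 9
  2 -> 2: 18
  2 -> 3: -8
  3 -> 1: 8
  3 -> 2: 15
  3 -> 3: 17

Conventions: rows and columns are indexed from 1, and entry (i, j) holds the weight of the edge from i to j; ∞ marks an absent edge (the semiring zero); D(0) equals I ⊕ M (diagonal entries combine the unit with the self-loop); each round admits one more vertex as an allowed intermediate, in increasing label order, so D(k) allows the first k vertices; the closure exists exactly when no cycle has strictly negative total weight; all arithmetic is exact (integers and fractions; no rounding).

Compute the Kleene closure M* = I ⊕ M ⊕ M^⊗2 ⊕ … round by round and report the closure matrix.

D(0):
  [0, 9, ∞]
  [9, 0, -8]
  [8, 15, 0]
D(1):
  [0, 9, ∞]
  [9, 0, -8]
  [8, 15, 0]
D(2):
  [0, 9, 1]
  [9, 0, -8]
  [8, 15, 0]
D(3):
  [0, 9, 1]
  [0, 0, -8]
  [8, 15, 0]
Answer: M* = [[0, 9, 1], [0, 0, -8], [8, 15, 0]]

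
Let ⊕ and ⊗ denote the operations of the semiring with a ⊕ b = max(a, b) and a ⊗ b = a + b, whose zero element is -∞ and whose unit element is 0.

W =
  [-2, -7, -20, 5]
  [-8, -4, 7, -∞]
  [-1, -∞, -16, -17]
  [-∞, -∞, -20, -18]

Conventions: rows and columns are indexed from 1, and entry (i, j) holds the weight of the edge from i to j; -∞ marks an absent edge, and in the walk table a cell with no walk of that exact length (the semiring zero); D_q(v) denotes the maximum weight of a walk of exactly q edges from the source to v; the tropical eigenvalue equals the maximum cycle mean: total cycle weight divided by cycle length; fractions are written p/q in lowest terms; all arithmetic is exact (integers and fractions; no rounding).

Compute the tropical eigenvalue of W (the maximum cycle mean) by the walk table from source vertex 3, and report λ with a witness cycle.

q=0: [-∞, -∞, 0, -∞]
q=1: [-1, -∞, -16, -17]
q=2: [-3, -8, -21, 4]
q=3: [-5, -10, -1, 2]
q=4: [-2, -12, -3, 0]
Optimal cycle mean attained by: cycle 1->2->3->1, total (-7) + 7 + (-1), length 3.
Answer: λ = -1/3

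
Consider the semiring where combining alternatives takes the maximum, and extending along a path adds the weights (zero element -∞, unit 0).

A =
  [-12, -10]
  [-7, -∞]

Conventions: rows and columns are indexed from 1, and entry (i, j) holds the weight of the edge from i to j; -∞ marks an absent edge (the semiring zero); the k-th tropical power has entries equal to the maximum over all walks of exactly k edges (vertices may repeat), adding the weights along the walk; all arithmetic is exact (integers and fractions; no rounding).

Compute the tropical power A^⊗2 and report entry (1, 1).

A^⊗2:
  [-17, -22]
  [-19, -17]
Key observation: the optimum is the walk 1->2->1, with weight (-10) + (-7) = -17.
Optimal value attained by: walk 1->2->1.
Answer: (A^⊗2)[1][1] = -17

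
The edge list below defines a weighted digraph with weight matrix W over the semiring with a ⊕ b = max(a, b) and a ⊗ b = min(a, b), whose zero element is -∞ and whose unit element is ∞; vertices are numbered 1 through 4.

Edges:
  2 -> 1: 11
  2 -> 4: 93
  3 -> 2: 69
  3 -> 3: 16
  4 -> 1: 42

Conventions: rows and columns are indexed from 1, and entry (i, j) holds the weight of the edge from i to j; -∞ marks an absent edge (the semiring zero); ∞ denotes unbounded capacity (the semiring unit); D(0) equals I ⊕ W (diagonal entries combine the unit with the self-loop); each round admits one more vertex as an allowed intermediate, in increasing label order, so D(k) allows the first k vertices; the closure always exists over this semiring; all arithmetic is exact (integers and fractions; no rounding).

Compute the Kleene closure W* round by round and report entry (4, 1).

D(0):
  [∞, -∞, -∞, -∞]
  [11, ∞, -∞, 93]
  [-∞, 69, ∞, -∞]
  [42, -∞, -∞, ∞]
D(1):
  [∞, -∞, -∞, -∞]
  [11, ∞, -∞, 93]
  [-∞, 69, ∞, -∞]
  [42, -∞, -∞, ∞]
D(2):
  [∞, -∞, -∞, -∞]
  [11, ∞, -∞, 93]
  [11, 69, ∞, 69]
  [42, -∞, -∞, ∞]
D(3):
  [∞, -∞, -∞, -∞]
  [11, ∞, -∞, 93]
  [11, 69, ∞, 69]
  [42, -∞, -∞, ∞]
D(4):
  [∞, -∞, -∞, -∞]
  [42, ∞, -∞, 93]
  [42, 69, ∞, 69]
  [42, -∞, -∞, ∞]
Answer: W*[4][1] = 42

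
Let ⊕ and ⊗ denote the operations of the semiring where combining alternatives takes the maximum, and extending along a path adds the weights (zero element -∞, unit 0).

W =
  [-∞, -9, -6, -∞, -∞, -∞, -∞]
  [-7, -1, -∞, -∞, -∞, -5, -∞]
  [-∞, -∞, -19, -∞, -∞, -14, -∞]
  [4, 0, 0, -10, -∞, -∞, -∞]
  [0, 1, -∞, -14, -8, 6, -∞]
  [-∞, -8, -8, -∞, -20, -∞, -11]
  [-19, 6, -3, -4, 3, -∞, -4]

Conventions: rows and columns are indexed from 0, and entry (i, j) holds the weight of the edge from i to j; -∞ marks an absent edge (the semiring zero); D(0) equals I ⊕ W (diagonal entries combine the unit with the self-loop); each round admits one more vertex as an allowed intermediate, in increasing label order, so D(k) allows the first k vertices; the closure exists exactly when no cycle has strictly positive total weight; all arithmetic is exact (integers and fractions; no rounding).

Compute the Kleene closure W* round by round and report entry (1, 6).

D(0):
  [0, -9, -6, -∞, -∞, -∞, -∞]
  [-7, 0, -∞, -∞, -∞, -5, -∞]
  [-∞, -∞, 0, -∞, -∞, -14, -∞]
  [4, 0, 0, 0, -∞, -∞, -∞]
  [0, 1, -∞, -14, 0, 6, -∞]
  [-∞, -8, -8, -∞, -20, 0, -11]
  [-19, 6, -3, -4, 3, -∞, 0]
D(1):
  [0, -9, -6, -∞, -∞, -∞, -∞]
  [-7, 0, -13, -∞, -∞, -5, -∞]
  [-∞, -∞, 0, -∞, -∞, -14, -∞]
  [4, 0, 0, 0, -∞, -∞, -∞]
  [0, 1, -6, -14, 0, 6, -∞]
  [-∞, -8, -8, -∞, -20, 0, -11]
  [-19, 6, -3, -4, 3, -∞, 0]
D(2):
  [0, -9, -6, -∞, -∞, -14, -∞]
  [-7, 0, -13, -∞, -∞, -5, -∞]
  [-∞, -∞, 0, -∞, -∞, -14, -∞]
  [4, 0, 0, 0, -∞, -5, -∞]
  [0, 1, -6, -14, 0, 6, -∞]
  [-15, -8, -8, -∞, -20, 0, -11]
  [-1, 6, -3, -4, 3, 1, 0]
D(3):
  [0, -9, -6, -∞, -∞, -14, -∞]
  [-7, 0, -13, -∞, -∞, -5, -∞]
  [-∞, -∞, 0, -∞, -∞, -14, -∞]
  [4, 0, 0, 0, -∞, -5, -∞]
  [0, 1, -6, -14, 0, 6, -∞]
  [-15, -8, -8, -∞, -20, 0, -11]
  [-1, 6, -3, -4, 3, 1, 0]
D(4):
  [0, -9, -6, -∞, -∞, -14, -∞]
  [-7, 0, -13, -∞, -∞, -5, -∞]
  [-∞, -∞, 0, -∞, -∞, -14, -∞]
  [4, 0, 0, 0, -∞, -5, -∞]
  [0, 1, -6, -14, 0, 6, -∞]
  [-15, -8, -8, -∞, -20, 0, -11]
  [0, 6, -3, -4, 3, 1, 0]
D(5):
  [0, -9, -6, -∞, -∞, -14, -∞]
  [-7, 0, -13, -∞, -∞, -5, -∞]
  [-∞, -∞, 0, -∞, -∞, -14, -∞]
  [4, 0, 0, 0, -∞, -5, -∞]
  [0, 1, -6, -14, 0, 6, -∞]
  [-15, -8, -8, -34, -20, 0, -11]
  [3, 6, -3, -4, 3, 9, 0]
D(6):
  [0, -9, -6, -48, -34, -14, -25]
  [-7, 0, -13, -39, -25, -5, -16]
  [-29, -22, 0, -48, -34, -14, -25]
  [4, 0, 0, 0, -25, -5, -16]
  [0, 1, -2, -14, 0, 6, -5]
  [-15, -8, -8, -34, -20, 0, -11]
  [3, 6, 1, -4, 3, 9, 0]
D(7):
  [0, -9, -6, -29, -22, -14, -25]
  [-7, 0, -13, -20, -13, -5, -16]
  [-22, -19, 0, -29, -22, -14, -25]
  [4, 0, 0, 0, -13, -5, -16]
  [0, 1, -2, -9, 0, 6, -5]
  [-8, -5, -8, -15, -8, 0, -11]
  [3, 6, 1, -4, 3, 9, 0]
Answer: W*[1][6] = -16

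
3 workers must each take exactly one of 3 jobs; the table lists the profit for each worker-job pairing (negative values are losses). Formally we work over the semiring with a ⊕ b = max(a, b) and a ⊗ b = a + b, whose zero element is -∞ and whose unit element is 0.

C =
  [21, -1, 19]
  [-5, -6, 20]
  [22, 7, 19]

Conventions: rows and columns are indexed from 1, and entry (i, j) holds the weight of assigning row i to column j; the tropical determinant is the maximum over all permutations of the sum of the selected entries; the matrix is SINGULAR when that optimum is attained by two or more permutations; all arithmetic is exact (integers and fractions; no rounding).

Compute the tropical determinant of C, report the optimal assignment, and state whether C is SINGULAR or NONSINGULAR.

σ = (1, 2, 3): 21 + (-6) + 19 = 34
σ = (1, 3, 2): 21 + 20 + 7 = 48
σ = (2, 1, 3): (-1) + (-5) + 19 = 13
σ = (2, 3, 1): (-1) + 20 + 22 = 41
σ = (3, 1, 2): 19 + (-5) + 7 = 21
σ = (3, 2, 1): 19 + (-6) + 22 = 35
Optimal value attained by: σ = (1, 3, 2).
Answer: det⊕(C) = 48; verdict: NONSINGULAR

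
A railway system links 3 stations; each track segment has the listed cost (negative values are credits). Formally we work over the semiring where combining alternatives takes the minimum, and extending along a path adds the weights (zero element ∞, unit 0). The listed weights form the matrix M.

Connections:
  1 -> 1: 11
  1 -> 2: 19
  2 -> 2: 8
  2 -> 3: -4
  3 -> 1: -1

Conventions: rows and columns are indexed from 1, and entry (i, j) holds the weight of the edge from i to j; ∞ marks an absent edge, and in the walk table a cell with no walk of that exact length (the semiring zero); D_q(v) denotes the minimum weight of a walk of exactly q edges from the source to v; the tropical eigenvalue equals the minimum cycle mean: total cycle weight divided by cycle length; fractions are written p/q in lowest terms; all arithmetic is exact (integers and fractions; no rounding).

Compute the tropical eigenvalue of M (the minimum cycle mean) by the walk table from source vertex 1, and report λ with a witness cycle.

q=0: [0, ∞, ∞]
q=1: [11, 19, ∞]
q=2: [22, 27, 15]
q=3: [14, 35, 23]
Optimal cycle mean attained by: cycle 1->2->3->1, total 19 + (-4) + (-1), length 3.
Answer: λ = 14/3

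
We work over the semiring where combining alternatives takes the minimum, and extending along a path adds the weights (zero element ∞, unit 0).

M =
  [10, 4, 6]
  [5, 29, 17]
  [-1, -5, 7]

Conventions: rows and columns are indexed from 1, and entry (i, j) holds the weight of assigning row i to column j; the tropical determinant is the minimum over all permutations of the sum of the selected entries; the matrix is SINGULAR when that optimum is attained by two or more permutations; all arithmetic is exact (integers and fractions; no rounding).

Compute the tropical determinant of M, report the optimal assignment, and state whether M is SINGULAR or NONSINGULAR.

σ = (1, 2, 3): 10 + 29 + 7 = 46
σ = (1, 3, 2): 10 + 17 + (-5) = 22
σ = (2, 1, 3): 4 + 5 + 7 = 16
σ = (2, 3, 1): 4 + 17 + (-1) = 20
σ = (3, 1, 2): 6 + 5 + (-5) = 6
σ = (3, 2, 1): 6 + 29 + (-1) = 34
Optimal value attained by: σ = (3, 1, 2).
Answer: det⊕(M) = 6; verdict: NONSINGULAR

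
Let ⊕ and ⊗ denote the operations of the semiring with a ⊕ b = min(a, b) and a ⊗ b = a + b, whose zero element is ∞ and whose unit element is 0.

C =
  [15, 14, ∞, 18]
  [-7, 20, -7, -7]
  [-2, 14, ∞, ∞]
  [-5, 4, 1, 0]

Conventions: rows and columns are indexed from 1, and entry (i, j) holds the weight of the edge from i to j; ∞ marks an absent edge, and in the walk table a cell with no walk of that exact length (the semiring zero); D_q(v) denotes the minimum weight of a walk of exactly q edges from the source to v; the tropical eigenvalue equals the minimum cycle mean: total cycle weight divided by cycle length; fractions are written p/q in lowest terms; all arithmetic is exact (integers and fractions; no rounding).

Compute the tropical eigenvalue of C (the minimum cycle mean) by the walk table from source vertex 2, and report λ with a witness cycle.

q=0: [∞, 0, ∞, ∞]
q=1: [-7, 20, -7, -7]
q=2: [-12, -3, -6, -7]
q=3: [-12, -3, -10, -10]
q=4: [-15, -6, -10, -10]
Optimal cycle mean attained by: cycle 2->4->2, total (-7) + 4, length 2.
Answer: λ = -3/2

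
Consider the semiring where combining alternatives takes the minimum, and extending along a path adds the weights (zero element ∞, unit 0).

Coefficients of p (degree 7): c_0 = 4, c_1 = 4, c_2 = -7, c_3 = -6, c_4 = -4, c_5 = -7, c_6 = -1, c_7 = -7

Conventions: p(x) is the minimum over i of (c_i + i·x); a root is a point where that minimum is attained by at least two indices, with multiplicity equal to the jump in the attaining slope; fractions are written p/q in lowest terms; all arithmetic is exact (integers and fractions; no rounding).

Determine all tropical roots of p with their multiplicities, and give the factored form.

hull edge (i=0, c=4) to (i=2, c=-7): slope -11/2, span 2
hull edge (i=2, c=-7) to (i=7, c=-7): slope 0, span 5
Factored form: p(x) = -7 ⊗ (x ⊕ 0) ⊗ (x ⊕ 0) ⊗ (x ⊕ 0) ⊗ (x ⊕ 0) ⊗ (x ⊕ 0) ⊗ (x ⊕ 11/2) ⊗ (x ⊕ 11/2)
Answer: roots = 0 (mult 5), 11/2 (mult 2)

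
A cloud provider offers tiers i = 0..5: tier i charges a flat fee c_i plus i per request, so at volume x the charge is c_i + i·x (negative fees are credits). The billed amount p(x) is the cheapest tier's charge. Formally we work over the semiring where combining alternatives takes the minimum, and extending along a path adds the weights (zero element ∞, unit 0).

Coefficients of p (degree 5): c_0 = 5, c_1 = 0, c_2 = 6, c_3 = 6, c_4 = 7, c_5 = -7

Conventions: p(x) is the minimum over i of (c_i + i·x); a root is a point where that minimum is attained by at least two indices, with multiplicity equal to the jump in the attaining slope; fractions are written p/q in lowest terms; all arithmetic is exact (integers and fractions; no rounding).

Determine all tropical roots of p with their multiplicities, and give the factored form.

hull edge (i=0, c=5) to (i=1, c=0): slope -5, span 1
hull edge (i=1, c=0) to (i=5, c=-7): slope -7/4, span 4
Factored form: p(x) = -7 ⊗ (x ⊕ 7/4) ⊗ (x ⊕ 7/4) ⊗ (x ⊕ 7/4) ⊗ (x ⊕ 7/4) ⊗ (x ⊕ 5)
Answer: roots = 7/4 (mult 4), 5 (mult 1)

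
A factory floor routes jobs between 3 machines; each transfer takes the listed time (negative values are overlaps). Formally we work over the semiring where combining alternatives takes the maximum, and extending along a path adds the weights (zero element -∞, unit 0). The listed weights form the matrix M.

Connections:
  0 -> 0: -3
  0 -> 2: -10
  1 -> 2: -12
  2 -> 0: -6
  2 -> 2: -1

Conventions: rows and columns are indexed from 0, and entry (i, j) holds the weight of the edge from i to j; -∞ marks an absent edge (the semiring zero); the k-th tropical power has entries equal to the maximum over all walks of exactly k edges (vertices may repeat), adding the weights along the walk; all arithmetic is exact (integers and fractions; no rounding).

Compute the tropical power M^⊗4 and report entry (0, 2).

M^⊗2:
  [-6, -∞, -11]
  [-18, -∞, -13]
  [-7, -∞, -2]
M^⊗3:
  [-9, -∞, -12]
  [-19, -∞, -14]
  [-8, -∞, -3]
M^⊗4:
  [-12, -∞, -13]
  [-20, -∞, -15]
  [-9, -∞, -4]
Key observation: the optimum is the walk 0->2->2->2->2, with weight (-10) + (-1) + (-1) + (-1) = -13.
Optimal value attained by: walk 0->2->2->2->2.
Answer: (M^⊗4)[0][2] = -13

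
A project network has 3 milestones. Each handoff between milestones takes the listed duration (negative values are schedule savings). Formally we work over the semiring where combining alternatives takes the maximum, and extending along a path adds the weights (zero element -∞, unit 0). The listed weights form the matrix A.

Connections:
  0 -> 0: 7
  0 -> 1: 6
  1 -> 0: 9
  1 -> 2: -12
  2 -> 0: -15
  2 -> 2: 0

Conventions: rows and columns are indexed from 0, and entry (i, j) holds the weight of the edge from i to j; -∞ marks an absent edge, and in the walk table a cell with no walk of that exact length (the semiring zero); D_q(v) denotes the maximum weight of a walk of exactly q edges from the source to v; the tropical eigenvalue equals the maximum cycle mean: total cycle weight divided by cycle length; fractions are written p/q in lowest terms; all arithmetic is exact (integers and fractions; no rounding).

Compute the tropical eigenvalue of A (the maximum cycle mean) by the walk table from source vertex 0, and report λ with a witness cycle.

q=0: [0, -∞, -∞]
q=1: [7, 6, -∞]
q=2: [15, 13, -6]
q=3: [22, 21, 1]
Optimal cycle mean attained by: cycle 0->1->0, total 6 + 9, length 2.
Answer: λ = 15/2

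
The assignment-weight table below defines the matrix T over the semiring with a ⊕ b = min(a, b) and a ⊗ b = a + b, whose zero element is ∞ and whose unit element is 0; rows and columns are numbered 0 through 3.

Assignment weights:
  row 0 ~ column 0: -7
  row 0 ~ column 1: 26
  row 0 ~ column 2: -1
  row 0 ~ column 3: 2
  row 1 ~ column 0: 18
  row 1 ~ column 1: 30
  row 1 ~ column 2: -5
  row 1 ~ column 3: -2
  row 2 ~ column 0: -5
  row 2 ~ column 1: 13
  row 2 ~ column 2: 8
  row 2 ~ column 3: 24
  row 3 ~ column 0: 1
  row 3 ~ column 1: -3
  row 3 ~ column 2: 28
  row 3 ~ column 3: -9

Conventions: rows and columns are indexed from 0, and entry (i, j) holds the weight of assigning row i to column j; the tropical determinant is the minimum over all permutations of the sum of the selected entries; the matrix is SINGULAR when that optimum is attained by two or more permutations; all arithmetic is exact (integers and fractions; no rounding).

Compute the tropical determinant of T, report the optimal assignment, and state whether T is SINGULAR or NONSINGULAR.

σ = (0, 1, 2, 3): (-7) + 30 + 8 + (-9) = 22
σ = (0, 1, 3, 2): (-7) + 30 + 24 + 28 = 75
σ = (0, 2, 1, 3): (-7) + (-5) + 13 + (-9) = -8
σ = (0, 2, 3, 1): (-7) + (-5) + 24 + (-3) = 9
σ = (0, 3, 1, 2): (-7) + (-2) + 13 + 28 = 32
σ = (0, 3, 2, 1): (-7) + (-2) + 8 + (-3) = -4
σ = (1, 0, 2, 3): 26 + 18 + 8 + (-9) = 43
σ = (1, 0, 3, 2): 26 + 18 + 24 + 28 = 96
σ = (1, 2, 0, 3): 26 + (-5) + (-5) + (-9) = 7
σ = (1, 2, 3, 0): 26 + (-5) + 24 + 1 = 46
σ = (1, 3, 0, 2): 26 + (-2) + (-5) + 28 = 47
σ = (1, 3, 2, 0): 26 + (-2) + 8 + 1 = 33
σ = (2, 0, 1, 3): (-1) + 18 + 13 + (-9) = 21
σ = (2, 0, 3, 1): (-1) + 18 + 24 + (-3) = 38
σ = (2, 1, 0, 3): (-1) + 30 + (-5) + (-9) = 15
σ = (2, 1, 3, 0): (-1) + 30 + 24 + 1 = 54
σ = (2, 3, 0, 1): (-1) + (-2) + (-5) + (-3) = -11
σ = (2, 3, 1, 0): (-1) + (-2) + 13 + 1 = 11
σ = (3, 0, 1, 2): 2 + 18 + 13 + 28 = 61
σ = (3, 0, 2, 1): 2 + 18 + 8 + (-3) = 25
σ = (3, 1, 0, 2): 2 + 30 + (-5) + 28 = 55
σ = (3, 1, 2, 0): 2 + 30 + 8 + 1 = 41
σ = (3, 2, 0, 1): 2 + (-5) + (-5) + (-3) = -11
σ = (3, 2, 1, 0): 2 + (-5) + 13 + 1 = 11
Optimal value attained by: σ = (2, 3, 0, 1).
Answer: det⊕(T) = -11; verdict: SINGULAR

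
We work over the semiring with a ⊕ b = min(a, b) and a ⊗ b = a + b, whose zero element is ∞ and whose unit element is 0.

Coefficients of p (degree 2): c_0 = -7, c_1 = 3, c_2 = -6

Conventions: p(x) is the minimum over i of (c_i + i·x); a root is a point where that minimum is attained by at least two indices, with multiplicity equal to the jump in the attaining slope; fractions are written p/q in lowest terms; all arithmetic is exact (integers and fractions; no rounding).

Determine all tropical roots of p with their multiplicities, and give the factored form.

hull edge (i=0, c=-7) to (i=2, c=-6): slope 1/2, span 2
Factored form: p(x) = -6 ⊗ (x ⊕ (-1/2)) ⊗ (x ⊕ (-1/2))
Answer: roots = -1/2 (mult 2)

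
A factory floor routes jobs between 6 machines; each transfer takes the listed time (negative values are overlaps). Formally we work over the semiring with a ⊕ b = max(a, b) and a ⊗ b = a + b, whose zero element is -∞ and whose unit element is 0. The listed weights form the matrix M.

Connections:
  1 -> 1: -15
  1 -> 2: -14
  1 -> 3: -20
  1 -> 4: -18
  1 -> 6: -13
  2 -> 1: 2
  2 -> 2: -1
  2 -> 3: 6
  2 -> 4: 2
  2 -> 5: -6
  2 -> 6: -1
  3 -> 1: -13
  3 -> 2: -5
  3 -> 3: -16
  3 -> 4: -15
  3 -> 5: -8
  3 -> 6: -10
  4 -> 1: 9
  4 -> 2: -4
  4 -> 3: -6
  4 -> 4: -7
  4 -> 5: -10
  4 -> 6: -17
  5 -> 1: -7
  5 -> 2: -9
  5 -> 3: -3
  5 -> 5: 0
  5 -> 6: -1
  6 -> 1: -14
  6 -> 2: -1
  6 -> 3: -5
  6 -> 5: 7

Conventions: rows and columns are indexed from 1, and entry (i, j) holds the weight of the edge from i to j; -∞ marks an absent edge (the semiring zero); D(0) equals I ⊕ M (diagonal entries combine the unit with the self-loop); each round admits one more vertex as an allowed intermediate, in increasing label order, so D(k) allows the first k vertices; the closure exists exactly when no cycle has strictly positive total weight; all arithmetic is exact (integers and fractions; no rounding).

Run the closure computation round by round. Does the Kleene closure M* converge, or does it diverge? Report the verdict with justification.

D(0):
  [0, -14, -20, -18, -∞, -13]
  [2, 0, 6, 2, -6, -1]
  [-13, -5, 0, -15, -8, -10]
  [9, -4, -6, 0, -10, -17]
  [-7, -9, -3, -∞, 0, -1]
  [-14, -1, -5, -∞, 7, 0]
D(1):
  [0, -14, -20, -18, -∞, -13]
  [2, 0, 6, 2, -6, -1]
  [-13, -5, 0, -15, -8, -10]
  [9, -4, -6, 0, -10, -4]
  [-7, -9, -3, -25, 0, -1]
  [-14, -1, -5, -32, 7, 0]
Detection: at round 2, diagonal entry (3, 3) turns strictly positive.
Key observation: the cycle 3->2->3 has total weight (-5) + 6, which is strictly positive.
Answer: DIVERGES — positive cycle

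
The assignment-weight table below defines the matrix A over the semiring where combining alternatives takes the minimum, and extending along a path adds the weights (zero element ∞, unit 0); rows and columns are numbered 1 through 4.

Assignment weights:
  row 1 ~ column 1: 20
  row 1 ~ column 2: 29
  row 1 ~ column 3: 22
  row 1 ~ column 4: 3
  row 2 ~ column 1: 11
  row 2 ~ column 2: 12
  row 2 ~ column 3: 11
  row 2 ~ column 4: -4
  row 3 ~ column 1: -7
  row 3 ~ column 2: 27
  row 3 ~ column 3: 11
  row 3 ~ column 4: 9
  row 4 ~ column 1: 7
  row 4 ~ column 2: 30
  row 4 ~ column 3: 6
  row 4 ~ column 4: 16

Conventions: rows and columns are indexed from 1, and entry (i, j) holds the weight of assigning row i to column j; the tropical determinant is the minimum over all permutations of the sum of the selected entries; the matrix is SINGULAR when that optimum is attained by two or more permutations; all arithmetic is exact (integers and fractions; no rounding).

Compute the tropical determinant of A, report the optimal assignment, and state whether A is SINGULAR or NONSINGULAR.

σ = (1, 2, 3, 4): 20 + 12 + 11 + 16 = 59
σ = (1, 2, 4, 3): 20 + 12 + 9 + 6 = 47
σ = (1, 3, 2, 4): 20 + 11 + 27 + 16 = 74
σ = (1, 3, 4, 2): 20 + 11 + 9 + 30 = 70
σ = (1, 4, 2, 3): 20 + (-4) + 27 + 6 = 49
σ = (1, 4, 3, 2): 20 + (-4) + 11 + 30 = 57
σ = (2, 1, 3, 4): 29 + 11 + 11 + 16 = 67
σ = (2, 1, 4, 3): 29 + 11 + 9 + 6 = 55
σ = (2, 3, 1, 4): 29 + 11 + (-7) + 16 = 49
σ = (2, 3, 4, 1): 29 + 11 + 9 + 7 = 56
σ = (2, 4, 1, 3): 29 + (-4) + (-7) + 6 = 24
σ = (2, 4, 3, 1): 29 + (-4) + 11 + 7 = 43
σ = (3, 1, 2, 4): 22 + 11 + 27 + 16 = 76
σ = (3, 1, 4, 2): 22 + 11 + 9 + 30 = 72
σ = (3, 2, 1, 4): 22 + 12 + (-7) + 16 = 43
σ = (3, 2, 4, 1): 22 + 12 + 9 + 7 = 50
σ = (3, 4, 1, 2): 22 + (-4) + (-7) + 30 = 41
σ = (3, 4, 2, 1): 22 + (-4) + 27 + 7 = 52
σ = (4, 1, 2, 3): 3 + 11 + 27 + 6 = 47
σ = (4, 1, 3, 2): 3 + 11 + 11 + 30 = 55
σ = (4, 2, 1, 3): 3 + 12 + (-7) + 6 = 14
σ = (4, 2, 3, 1): 3 + 12 + 11 + 7 = 33
σ = (4, 3, 1, 2): 3 + 11 + (-7) + 30 = 37
σ = (4, 3, 2, 1): 3 + 11 + 27 + 7 = 48
Optimal value attained by: σ = (4, 2, 1, 3).
Answer: det⊕(A) = 14; verdict: NONSINGULAR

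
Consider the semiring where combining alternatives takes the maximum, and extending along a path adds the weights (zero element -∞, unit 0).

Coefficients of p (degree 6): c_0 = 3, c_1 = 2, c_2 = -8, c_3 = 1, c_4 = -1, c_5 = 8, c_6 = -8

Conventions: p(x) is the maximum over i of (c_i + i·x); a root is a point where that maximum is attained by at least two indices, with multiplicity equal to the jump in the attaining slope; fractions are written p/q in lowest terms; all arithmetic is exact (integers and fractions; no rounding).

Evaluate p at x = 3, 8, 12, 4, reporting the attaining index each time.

p(3) = max(3+0·3=3, 2+1·3=5, -8+2·3=-2, 1+3·3=10, -1+4·3=11, 8+5·3=23, -8+6·3=10) = 23 (attained by i=5)
p(8) = max(3+0·8=3, 2+1·8=10, -8+2·8=8, 1+3·8=25, -1+4·8=31, 8+5·8=48, -8+6·8=40) = 48 (attained by i=5)
p(12) = max(3+0·12=3, 2+1·12=14, -8+2·12=16, 1+3·12=37, -1+4·12=47, 8+5·12=68, -8+6·12=64) = 68 (attained by i=5)
p(4) = max(3+0·4=3, 2+1·4=6, -8+2·4=0, 1+3·4=13, -1+4·4=15, 8+5·4=28, -8+6·4=16) = 28 (attained by i=5)
Answer: p(3) = 23; p(8) = 48; p(12) = 68; p(4) = 28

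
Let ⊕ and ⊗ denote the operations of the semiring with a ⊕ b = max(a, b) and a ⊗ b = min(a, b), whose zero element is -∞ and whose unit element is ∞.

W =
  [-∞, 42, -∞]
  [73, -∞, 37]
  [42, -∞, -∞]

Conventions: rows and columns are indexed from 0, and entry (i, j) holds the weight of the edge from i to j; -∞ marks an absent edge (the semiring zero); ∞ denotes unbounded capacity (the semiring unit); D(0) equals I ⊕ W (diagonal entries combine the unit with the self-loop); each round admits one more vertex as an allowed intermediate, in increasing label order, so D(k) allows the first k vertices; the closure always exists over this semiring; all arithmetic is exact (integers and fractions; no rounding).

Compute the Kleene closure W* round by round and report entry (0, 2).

D(0):
  [∞, 42, -∞]
  [73, ∞, 37]
  [42, -∞, ∞]
D(1):
  [∞, 42, -∞]
  [73, ∞, 37]
  [42, 42, ∞]
D(2):
  [∞, 42, 37]
  [73, ∞, 37]
  [42, 42, ∞]
D(3):
  [∞, 42, 37]
  [73, ∞, 37]
  [42, 42, ∞]
Answer: W*[0][2] = 37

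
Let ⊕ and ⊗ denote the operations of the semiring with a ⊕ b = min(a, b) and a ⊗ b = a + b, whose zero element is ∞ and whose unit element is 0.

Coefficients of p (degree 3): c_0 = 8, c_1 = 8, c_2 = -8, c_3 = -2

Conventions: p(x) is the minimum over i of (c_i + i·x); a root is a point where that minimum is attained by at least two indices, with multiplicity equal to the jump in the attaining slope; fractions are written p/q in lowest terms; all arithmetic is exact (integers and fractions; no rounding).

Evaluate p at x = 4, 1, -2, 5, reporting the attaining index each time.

p(4) = min(8+0·4=8, 8+1·4=12, -8+2·4=0, -2+3·4=10) = 0 (attained by i=2)
p(1) = min(8+0·1=8, 8+1·1=9, -8+2·1=-6, -2+3·1=1) = -6 (attained by i=2)
p(-2) = min(8+0·(-2)=8, 8+1·(-2)=6, -8+2·(-2)=-12, -2+3·(-2)=-8) = -12 (attained by i=2)
p(5) = min(8+0·5=8, 8+1·5=13, -8+2·5=2, -2+3·5=13) = 2 (attained by i=2)
Answer: p(4) = 0; p(1) = -6; p(-2) = -12; p(5) = 2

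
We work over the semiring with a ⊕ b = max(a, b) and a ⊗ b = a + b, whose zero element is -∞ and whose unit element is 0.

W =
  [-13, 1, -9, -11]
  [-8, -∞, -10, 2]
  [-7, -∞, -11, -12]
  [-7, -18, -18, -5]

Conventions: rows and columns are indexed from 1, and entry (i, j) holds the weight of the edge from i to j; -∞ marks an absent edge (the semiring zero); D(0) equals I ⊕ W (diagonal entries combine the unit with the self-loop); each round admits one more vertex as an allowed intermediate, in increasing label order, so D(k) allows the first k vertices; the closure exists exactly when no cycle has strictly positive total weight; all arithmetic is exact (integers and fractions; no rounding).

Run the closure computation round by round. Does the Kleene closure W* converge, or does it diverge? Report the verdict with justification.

D(0):
  [0, 1, -9, -11]
  [-8, 0, -10, 2]
  [-7, -∞, 0, -12]
  [-7, -18, -18, 0]
D(1):
  [0, 1, -9, -11]
  [-8, 0, -10, 2]
  [-7, -6, 0, -12]
  [-7, -6, -16, 0]
D(2):
  [0, 1, -9, 3]
  [-8, 0, -10, 2]
  [-7, -6, 0, -4]
  [-7, -6, -16, 0]
D(3):
  [0, 1, -9, 3]
  [-8, 0, -10, 2]
  [-7, -6, 0, -4]
  [-7, -6, -16, 0]
D(4):
  [0, 1, -9, 3]
  [-5, 0, -10, 2]
  [-7, -6, 0, -4]
  [-7, -6, -16, 0]
Key observation: every diagonal entry stays at the unit through all rounds, so no improving cycle exists.
Answer: CONVERGES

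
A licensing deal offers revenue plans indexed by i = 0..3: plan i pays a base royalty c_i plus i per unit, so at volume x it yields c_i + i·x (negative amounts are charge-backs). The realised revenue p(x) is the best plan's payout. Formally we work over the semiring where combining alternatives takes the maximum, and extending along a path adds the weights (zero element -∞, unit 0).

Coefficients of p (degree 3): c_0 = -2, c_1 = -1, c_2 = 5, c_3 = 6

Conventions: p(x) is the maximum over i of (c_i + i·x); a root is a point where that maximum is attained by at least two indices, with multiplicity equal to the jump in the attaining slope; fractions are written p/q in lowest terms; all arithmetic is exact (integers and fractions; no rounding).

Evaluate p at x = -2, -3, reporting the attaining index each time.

p(-2) = max(-2+0·(-2)=-2, -1+1·(-2)=-3, 5+2·(-2)=1, 6+3·(-2)=0) = 1 (attained by i=2)
p(-3) = max(-2+0·(-3)=-2, -1+1·(-3)=-4, 5+2·(-3)=-1, 6+3·(-3)=-3) = -1 (attained by i=2)
Answer: p(-2) = 1; p(-3) = -1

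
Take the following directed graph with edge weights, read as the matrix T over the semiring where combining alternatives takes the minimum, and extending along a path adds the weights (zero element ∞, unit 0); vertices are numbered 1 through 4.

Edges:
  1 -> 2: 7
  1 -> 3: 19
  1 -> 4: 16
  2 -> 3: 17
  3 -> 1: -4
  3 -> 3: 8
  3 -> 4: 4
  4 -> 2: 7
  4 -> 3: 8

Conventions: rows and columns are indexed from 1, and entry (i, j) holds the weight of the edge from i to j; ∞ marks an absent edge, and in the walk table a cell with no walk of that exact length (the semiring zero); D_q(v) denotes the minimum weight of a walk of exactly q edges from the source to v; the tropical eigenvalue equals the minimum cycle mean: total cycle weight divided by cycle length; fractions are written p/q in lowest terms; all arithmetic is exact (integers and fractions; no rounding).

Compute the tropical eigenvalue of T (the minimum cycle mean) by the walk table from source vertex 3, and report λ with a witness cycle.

q=0: [∞, ∞, 0, ∞]
q=1: [-4, ∞, 8, 4]
q=2: [4, 3, 12, 12]
q=3: [8, 11, 20, 16]
q=4: [16, 15, 24, 24]
Optimal cycle mean attained by: cycle 3->4->3, total 4 + 8, length 2.
Answer: λ = 6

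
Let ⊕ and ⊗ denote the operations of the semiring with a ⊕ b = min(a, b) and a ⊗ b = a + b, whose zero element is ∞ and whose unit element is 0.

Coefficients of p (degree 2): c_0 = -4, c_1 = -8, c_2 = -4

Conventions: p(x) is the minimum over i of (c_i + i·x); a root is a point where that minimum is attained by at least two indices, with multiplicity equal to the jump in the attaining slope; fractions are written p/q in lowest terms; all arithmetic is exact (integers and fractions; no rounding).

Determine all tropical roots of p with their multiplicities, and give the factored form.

hull edge (i=0, c=-4) to (i=1, c=-8): slope -4, span 1
hull edge (i=1, c=-8) to (i=2, c=-4): slope 4, span 1
Factored form: p(x) = -4 ⊗ (x ⊕ (-4)) ⊗ (x ⊕ 4)
Answer: roots = -4 (mult 1), 4 (mult 1)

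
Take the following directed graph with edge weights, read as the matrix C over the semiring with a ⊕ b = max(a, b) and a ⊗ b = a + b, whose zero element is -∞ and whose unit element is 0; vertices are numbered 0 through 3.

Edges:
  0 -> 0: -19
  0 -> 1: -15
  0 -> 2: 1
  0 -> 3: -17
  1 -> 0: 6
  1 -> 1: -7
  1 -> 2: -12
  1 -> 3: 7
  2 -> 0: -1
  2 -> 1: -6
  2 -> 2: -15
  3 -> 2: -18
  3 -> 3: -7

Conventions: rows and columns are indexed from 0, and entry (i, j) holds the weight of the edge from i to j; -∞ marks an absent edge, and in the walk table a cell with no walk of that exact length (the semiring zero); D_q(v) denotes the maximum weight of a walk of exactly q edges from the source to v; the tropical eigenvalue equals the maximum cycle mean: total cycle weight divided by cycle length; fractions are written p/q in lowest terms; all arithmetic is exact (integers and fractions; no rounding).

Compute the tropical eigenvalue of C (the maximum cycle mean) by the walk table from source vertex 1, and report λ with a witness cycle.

q=0: [-∞, 0, -∞, -∞]
q=1: [6, -7, -12, 7]
q=2: [-1, -9, 7, 0]
q=3: [6, 1, 0, -2]
q=4: [7, -6, 7, 8]
Optimal cycle mean attained by: cycle 0->2->1->0, total 1 + (-6) + 6, length 3.
Answer: λ = 1/3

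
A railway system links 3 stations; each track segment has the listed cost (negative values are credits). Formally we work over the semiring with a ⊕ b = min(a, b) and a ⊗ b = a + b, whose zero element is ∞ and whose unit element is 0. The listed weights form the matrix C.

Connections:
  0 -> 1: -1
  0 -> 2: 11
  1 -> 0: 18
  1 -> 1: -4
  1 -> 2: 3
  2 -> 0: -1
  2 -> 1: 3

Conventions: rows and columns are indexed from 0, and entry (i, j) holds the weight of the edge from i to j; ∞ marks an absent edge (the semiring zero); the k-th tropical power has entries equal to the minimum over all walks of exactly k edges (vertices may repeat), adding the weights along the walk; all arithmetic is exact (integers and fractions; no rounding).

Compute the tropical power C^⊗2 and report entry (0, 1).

C^⊗2:
  [10, -5, 2]
  [2, -8, -1]
  [21, -2, 6]
Key observation: the optimum is the walk 0->1->1, with weight (-1) + (-4) = -5.
Optimal value attained by: walk 0->1->1.
Answer: (C^⊗2)[0][1] = -5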